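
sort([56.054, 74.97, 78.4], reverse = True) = [78.4, 74.97, 56.054]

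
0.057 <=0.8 True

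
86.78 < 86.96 True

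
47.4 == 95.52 False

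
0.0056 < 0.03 True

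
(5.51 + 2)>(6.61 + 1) False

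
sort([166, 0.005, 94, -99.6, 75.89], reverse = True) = [166, 94, 75.89, 0.005, -99.6]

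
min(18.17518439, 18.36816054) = 18.17518439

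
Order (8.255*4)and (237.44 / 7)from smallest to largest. (8.255*4), (237.44 / 7)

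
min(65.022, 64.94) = 64.94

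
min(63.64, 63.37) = 63.37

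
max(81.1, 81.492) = 81.492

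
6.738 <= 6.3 False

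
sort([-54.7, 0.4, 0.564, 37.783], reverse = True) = [37.783, 0.564, 0.4, -54.7]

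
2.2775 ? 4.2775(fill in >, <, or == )<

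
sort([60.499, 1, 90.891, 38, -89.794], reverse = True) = [90.891, 60.499, 38, 1, -89.794]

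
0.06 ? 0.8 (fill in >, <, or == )<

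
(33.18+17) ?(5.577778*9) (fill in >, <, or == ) <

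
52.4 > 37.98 True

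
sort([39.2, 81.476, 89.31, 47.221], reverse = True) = [89.31, 81.476, 47.221, 39.2]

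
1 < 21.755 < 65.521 True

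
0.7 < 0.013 False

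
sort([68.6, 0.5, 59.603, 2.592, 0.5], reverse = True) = [68.6, 59.603, 2.592, 0.5, 0.5]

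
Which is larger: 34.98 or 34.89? 34.98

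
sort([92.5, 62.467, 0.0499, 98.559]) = [0.0499, 62.467, 92.5, 98.559]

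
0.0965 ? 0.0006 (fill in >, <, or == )>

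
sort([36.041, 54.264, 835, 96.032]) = [36.041, 54.264, 96.032, 835]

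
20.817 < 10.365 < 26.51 False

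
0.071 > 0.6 False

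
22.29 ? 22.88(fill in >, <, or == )<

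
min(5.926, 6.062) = 5.926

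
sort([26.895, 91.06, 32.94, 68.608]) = [26.895, 32.94, 68.608, 91.06]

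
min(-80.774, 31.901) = -80.774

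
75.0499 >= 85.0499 False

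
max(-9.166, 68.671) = 68.671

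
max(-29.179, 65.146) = 65.146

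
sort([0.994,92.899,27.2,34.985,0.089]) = [0.089,0.994,27.2,34.985,92.899]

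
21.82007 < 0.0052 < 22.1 False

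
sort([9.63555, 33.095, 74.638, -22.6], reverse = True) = [74.638, 33.095, 9.63555, -22.6]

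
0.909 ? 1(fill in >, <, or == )<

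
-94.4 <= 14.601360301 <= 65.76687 True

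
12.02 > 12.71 False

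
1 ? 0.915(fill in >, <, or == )>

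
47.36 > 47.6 False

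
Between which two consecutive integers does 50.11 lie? 50 and 51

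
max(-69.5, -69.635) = -69.5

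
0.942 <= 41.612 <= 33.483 False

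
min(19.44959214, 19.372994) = 19.372994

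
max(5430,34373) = 34373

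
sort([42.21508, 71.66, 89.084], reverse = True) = [89.084, 71.66, 42.21508]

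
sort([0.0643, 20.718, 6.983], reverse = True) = [20.718, 6.983, 0.0643]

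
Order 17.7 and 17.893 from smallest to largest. 17.7, 17.893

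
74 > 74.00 False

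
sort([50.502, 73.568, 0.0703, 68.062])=[0.0703, 50.502, 68.062, 73.568]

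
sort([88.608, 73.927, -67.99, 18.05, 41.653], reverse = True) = [88.608, 73.927, 41.653, 18.05, -67.99]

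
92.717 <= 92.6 False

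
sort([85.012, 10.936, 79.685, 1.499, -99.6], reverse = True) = [85.012, 79.685, 10.936, 1.499, -99.6]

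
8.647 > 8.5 True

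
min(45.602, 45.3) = 45.3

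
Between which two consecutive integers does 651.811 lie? 651 and 652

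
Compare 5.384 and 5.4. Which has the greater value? 5.4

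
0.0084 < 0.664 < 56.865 True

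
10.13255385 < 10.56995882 True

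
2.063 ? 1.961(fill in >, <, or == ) >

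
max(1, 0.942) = 1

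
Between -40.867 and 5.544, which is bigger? 5.544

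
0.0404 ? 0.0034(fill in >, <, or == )>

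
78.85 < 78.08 False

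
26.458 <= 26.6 True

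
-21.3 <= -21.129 True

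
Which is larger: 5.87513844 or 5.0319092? 5.87513844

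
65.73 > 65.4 True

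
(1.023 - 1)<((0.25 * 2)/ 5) True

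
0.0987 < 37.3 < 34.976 False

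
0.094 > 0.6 False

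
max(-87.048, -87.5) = -87.048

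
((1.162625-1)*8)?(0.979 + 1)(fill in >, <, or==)<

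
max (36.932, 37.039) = 37.039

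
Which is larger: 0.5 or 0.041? 0.5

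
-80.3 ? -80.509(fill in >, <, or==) >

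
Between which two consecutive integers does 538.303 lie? 538 and 539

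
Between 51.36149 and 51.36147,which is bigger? 51.36149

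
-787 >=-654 False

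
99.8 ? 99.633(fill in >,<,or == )>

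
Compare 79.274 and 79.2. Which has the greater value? 79.274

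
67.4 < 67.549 True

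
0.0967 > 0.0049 True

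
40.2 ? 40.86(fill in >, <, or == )<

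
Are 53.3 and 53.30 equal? Yes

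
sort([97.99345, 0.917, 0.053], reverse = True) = [97.99345, 0.917, 0.053]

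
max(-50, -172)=-50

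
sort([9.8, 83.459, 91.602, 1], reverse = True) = [91.602, 83.459, 9.8, 1]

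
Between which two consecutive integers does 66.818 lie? 66 and 67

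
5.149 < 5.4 True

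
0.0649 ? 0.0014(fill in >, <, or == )>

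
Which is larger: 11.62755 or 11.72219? 11.72219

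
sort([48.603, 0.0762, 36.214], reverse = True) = [48.603, 36.214, 0.0762]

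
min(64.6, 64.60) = 64.6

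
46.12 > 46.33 False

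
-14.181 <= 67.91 True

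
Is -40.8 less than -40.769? Yes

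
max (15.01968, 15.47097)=15.47097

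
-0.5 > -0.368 False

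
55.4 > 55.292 True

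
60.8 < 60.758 False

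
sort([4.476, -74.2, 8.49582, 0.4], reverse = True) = [8.49582, 4.476, 0.4, -74.2]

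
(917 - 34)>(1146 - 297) True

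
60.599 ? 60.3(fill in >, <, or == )>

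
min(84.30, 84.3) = 84.30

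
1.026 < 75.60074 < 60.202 False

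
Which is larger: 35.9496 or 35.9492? 35.9496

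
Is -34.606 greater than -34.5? No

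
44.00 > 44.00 False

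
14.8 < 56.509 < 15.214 False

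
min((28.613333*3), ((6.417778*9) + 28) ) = 85.760002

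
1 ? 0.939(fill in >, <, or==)>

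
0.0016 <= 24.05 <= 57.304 True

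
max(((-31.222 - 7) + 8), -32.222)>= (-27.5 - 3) True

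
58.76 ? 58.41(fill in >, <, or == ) >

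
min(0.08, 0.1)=0.08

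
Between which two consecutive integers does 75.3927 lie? 75 and 76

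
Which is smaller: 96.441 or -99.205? -99.205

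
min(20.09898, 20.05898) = 20.05898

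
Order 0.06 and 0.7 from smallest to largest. 0.06, 0.7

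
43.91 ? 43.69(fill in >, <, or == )>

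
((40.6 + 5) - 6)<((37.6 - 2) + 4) False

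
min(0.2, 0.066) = 0.066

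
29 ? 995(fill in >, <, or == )<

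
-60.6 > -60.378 False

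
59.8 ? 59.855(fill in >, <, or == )<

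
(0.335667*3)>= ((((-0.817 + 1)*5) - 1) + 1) True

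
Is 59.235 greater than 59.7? No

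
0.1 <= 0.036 False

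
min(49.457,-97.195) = -97.195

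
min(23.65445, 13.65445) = 13.65445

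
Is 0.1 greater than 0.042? Yes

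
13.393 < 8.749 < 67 False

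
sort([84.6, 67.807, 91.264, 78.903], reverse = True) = [91.264, 84.6, 78.903, 67.807]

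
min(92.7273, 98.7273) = 92.7273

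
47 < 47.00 False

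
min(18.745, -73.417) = -73.417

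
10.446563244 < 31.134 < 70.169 True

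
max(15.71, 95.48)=95.48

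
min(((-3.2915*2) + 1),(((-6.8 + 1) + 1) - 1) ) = -5.8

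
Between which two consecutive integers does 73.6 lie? 73 and 74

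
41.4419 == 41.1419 False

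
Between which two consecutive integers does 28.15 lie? 28 and 29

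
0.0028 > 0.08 False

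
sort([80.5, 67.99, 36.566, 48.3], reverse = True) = [80.5, 67.99, 48.3, 36.566]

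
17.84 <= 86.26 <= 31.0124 False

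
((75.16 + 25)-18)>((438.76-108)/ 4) False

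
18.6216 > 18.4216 True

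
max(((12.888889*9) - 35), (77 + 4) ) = 81.000001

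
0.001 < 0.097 True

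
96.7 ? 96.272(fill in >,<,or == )>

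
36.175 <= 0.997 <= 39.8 False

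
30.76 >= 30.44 True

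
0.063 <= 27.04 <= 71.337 True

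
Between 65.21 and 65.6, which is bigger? 65.6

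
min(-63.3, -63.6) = -63.6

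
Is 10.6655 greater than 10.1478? Yes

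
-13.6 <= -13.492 True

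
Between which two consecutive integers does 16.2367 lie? 16 and 17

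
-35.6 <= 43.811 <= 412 True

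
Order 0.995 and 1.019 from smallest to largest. 0.995, 1.019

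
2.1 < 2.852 True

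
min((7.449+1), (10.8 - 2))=8.449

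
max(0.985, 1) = 1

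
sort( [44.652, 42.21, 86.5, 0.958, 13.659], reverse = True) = [86.5, 44.652, 42.21, 13.659, 0.958]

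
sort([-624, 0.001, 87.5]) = [-624, 0.001, 87.5]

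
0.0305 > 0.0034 True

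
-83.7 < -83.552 True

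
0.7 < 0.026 False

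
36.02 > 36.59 False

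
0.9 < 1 True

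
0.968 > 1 False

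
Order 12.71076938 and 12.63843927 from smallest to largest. 12.63843927, 12.71076938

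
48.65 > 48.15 True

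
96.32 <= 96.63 True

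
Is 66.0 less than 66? No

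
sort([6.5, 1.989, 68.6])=[1.989, 6.5, 68.6]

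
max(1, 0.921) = 1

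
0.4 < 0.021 False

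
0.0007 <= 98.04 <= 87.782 False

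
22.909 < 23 True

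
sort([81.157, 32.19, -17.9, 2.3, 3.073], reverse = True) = [81.157, 32.19, 3.073, 2.3, -17.9]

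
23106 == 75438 False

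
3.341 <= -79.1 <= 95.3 False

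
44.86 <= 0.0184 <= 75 False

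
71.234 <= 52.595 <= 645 False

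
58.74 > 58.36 True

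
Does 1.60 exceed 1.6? No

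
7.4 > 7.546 False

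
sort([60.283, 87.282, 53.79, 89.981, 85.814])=[53.79, 60.283, 85.814, 87.282, 89.981]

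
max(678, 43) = 678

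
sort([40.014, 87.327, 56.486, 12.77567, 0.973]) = [0.973, 12.77567, 40.014, 56.486, 87.327]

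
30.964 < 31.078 True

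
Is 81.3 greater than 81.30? No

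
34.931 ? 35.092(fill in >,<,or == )<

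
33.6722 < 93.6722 True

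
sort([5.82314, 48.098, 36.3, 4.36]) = [4.36, 5.82314, 36.3, 48.098]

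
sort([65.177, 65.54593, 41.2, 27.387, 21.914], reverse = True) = [65.54593, 65.177, 41.2, 27.387, 21.914]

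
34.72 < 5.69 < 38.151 False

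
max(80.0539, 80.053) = 80.0539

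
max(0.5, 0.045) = 0.5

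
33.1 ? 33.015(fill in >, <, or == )>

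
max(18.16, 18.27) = 18.27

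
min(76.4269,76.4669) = 76.4269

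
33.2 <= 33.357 True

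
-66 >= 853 False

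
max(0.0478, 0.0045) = 0.0478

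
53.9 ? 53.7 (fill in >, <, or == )>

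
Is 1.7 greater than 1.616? Yes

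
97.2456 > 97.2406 True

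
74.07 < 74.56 True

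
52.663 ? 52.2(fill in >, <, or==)>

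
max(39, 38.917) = 39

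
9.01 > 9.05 False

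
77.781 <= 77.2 False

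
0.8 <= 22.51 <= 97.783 True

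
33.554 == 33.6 False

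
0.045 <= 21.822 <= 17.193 False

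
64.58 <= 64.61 True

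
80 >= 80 True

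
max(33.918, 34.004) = 34.004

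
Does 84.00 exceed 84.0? No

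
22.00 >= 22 True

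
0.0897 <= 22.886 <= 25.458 True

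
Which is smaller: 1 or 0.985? 0.985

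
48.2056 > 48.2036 True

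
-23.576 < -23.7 False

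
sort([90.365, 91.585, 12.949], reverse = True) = [91.585, 90.365, 12.949]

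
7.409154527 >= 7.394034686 True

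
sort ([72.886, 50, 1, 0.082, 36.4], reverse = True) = [72.886, 50, 36.4, 1, 0.082]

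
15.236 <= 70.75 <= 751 True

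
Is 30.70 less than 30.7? No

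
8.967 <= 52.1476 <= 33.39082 False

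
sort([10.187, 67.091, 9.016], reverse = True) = [67.091, 10.187, 9.016]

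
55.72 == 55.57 False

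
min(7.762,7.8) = 7.762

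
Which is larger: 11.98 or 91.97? 91.97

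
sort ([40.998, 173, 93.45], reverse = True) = [173, 93.45, 40.998]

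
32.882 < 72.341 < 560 True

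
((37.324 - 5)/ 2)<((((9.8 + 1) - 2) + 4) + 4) True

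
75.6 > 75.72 False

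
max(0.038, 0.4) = 0.4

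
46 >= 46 True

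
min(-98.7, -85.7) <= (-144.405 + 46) True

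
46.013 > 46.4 False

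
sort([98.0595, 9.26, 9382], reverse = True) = [9382, 98.0595, 9.26]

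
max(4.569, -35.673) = 4.569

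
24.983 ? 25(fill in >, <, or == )<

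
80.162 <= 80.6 True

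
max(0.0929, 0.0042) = 0.0929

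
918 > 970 False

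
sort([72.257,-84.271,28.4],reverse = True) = [72.257,28.4,-84.271]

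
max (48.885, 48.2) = 48.885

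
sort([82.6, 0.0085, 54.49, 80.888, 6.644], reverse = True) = [82.6, 80.888, 54.49, 6.644, 0.0085]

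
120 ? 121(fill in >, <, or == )<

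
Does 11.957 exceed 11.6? Yes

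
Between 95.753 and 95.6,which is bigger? 95.753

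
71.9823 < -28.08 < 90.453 False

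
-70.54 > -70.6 True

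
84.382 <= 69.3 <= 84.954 False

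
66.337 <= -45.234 False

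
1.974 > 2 False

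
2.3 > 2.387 False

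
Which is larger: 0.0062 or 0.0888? 0.0888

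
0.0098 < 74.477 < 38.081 False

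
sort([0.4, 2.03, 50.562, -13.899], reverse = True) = [50.562, 2.03, 0.4, -13.899]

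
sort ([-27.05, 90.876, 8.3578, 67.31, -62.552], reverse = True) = [90.876, 67.31, 8.3578, -27.05, -62.552]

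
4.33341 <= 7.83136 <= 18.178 True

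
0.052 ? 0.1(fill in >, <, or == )<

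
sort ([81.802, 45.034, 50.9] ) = [45.034, 50.9, 81.802]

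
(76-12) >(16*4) False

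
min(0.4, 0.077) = 0.077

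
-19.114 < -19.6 False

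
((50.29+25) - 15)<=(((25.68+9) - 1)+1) False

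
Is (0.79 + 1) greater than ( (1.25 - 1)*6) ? Yes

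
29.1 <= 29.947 True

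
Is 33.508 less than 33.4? No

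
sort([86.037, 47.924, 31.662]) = [31.662, 47.924, 86.037]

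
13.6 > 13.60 False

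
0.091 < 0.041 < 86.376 False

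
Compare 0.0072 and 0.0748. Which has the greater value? 0.0748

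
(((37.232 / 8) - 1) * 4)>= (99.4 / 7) True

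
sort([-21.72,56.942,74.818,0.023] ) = [-21.72,0.023,56.942,74.818]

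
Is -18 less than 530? Yes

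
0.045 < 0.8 True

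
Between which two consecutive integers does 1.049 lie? 1 and 2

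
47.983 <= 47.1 False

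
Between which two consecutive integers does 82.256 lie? 82 and 83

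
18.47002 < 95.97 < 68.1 False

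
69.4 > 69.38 True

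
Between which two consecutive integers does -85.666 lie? -86 and -85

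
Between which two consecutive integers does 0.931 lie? 0 and 1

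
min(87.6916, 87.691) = 87.691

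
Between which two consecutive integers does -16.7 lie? -17 and -16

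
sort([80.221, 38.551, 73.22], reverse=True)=[80.221, 73.22, 38.551]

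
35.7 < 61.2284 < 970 True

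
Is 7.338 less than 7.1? No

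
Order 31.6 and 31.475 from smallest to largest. 31.475, 31.6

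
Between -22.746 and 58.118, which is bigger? 58.118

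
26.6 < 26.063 False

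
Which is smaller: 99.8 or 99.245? 99.245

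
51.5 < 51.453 False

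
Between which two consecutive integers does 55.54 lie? 55 and 56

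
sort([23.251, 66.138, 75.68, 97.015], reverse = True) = [97.015, 75.68, 66.138, 23.251]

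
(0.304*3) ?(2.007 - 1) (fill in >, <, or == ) <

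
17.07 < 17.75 True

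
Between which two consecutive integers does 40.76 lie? 40 and 41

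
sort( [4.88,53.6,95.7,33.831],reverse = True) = [95.7,53.6,33.831,4.88]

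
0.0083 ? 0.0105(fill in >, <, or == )<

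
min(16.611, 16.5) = 16.5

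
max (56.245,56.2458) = 56.2458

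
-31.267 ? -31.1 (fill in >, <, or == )<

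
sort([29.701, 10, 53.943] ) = [10, 29.701, 53.943]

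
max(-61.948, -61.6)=-61.6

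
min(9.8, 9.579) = 9.579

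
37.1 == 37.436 False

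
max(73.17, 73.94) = 73.94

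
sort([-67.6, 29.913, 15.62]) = [-67.6, 15.62, 29.913]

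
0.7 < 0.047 False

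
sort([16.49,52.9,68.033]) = [16.49,52.9,68.033]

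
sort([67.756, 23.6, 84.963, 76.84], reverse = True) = [84.963, 76.84, 67.756, 23.6]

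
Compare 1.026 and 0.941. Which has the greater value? 1.026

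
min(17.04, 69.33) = 17.04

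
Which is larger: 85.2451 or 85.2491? 85.2491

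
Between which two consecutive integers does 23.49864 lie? 23 and 24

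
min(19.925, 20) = 19.925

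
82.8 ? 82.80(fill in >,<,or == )==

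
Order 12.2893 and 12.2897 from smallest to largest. 12.2893, 12.2897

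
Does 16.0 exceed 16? No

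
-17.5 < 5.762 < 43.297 True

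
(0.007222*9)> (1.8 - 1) False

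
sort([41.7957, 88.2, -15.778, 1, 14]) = [-15.778, 1, 14, 41.7957, 88.2]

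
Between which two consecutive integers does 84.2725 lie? 84 and 85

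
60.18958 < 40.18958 False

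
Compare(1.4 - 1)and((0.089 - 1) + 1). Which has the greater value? (1.4 - 1)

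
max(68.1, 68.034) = 68.1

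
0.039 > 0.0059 True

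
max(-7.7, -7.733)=-7.7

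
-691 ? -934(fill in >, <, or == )>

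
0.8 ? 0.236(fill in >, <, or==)>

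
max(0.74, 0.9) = 0.9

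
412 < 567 True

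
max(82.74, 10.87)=82.74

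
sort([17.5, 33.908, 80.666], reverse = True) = [80.666, 33.908, 17.5]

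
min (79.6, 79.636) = 79.6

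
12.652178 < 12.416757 False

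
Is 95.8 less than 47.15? No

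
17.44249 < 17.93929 True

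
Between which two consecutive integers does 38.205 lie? 38 and 39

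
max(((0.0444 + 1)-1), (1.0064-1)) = 0.0444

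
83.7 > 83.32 True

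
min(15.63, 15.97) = 15.63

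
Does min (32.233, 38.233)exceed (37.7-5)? No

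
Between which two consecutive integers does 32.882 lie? 32 and 33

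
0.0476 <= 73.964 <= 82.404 True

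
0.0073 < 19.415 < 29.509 True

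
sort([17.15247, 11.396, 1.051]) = [1.051, 11.396, 17.15247]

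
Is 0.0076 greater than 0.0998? No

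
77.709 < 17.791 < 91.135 False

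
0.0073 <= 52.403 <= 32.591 False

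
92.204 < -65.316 False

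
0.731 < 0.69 False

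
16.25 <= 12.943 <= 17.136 False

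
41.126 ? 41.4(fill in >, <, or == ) <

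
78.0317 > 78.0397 False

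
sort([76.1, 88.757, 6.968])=[6.968, 76.1, 88.757]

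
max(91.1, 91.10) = 91.10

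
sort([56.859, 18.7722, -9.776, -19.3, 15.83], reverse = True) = [56.859, 18.7722, 15.83, -9.776, -19.3]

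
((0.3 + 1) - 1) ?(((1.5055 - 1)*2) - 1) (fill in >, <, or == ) >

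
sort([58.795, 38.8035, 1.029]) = [1.029, 38.8035, 58.795]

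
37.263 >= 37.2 True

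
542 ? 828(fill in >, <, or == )<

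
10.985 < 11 True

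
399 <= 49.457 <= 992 False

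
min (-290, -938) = -938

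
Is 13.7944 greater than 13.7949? No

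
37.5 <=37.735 True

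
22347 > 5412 True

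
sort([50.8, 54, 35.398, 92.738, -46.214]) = [-46.214, 35.398, 50.8, 54, 92.738]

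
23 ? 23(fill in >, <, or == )==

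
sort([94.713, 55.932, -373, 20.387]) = [-373, 20.387, 55.932, 94.713]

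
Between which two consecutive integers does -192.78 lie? -193 and -192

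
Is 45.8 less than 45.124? No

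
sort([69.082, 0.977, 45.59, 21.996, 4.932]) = [0.977, 4.932, 21.996, 45.59, 69.082]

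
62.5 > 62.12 True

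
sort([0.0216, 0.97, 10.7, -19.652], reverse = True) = [10.7, 0.97, 0.0216, -19.652]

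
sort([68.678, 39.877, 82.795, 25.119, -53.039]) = [-53.039, 25.119, 39.877, 68.678, 82.795]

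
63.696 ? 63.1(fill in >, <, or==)>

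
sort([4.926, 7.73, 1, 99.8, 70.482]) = [1, 4.926, 7.73, 70.482, 99.8]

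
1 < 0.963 False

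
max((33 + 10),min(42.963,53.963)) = 43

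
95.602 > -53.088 True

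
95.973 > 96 False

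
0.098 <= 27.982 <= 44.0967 True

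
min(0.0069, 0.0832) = 0.0069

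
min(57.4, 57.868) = 57.4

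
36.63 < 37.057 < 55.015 True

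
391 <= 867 True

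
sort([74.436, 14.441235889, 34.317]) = [14.441235889, 34.317, 74.436]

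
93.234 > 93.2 True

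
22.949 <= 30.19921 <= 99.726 True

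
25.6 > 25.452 True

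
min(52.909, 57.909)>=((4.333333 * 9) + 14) False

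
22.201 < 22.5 True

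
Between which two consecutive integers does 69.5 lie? 69 and 70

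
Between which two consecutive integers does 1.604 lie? 1 and 2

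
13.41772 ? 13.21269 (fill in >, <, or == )>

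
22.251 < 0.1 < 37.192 False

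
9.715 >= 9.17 True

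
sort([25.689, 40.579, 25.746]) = [25.689, 25.746, 40.579]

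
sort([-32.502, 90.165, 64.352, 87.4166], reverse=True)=[90.165, 87.4166, 64.352, -32.502]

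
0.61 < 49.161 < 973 True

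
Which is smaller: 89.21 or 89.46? 89.21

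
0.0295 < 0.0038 False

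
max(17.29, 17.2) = 17.29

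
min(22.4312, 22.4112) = 22.4112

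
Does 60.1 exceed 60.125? No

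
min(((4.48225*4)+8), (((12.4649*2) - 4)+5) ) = 25.929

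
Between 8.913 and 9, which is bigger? 9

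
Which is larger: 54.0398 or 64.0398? 64.0398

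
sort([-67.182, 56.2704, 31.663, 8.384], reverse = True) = [56.2704, 31.663, 8.384, -67.182]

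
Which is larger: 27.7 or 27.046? 27.7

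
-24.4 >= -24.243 False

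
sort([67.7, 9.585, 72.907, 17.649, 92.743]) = [9.585, 17.649, 67.7, 72.907, 92.743]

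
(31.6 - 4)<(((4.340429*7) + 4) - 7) False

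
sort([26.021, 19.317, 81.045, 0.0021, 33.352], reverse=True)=[81.045, 33.352, 26.021, 19.317, 0.0021]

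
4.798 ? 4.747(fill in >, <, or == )>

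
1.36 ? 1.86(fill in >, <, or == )<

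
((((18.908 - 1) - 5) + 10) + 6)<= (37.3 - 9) False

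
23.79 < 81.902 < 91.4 True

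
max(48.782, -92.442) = 48.782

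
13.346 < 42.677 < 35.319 False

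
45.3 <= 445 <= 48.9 False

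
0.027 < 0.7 True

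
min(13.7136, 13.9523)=13.7136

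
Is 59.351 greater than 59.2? Yes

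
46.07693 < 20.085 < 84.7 False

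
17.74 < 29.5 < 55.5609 True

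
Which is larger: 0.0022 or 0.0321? 0.0321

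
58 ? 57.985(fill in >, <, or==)>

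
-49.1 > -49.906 True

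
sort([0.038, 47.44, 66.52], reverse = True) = [66.52, 47.44, 0.038]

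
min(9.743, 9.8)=9.743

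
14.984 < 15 True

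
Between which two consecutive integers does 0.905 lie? 0 and 1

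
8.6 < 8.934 True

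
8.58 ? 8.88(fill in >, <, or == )<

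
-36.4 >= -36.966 True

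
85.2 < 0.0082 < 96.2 False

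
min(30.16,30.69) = 30.16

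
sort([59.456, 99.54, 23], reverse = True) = [99.54, 59.456, 23]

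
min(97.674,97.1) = 97.1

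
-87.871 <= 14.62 True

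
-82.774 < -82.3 True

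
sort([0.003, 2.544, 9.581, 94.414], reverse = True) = [94.414, 9.581, 2.544, 0.003]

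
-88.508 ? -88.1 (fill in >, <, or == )<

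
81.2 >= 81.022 True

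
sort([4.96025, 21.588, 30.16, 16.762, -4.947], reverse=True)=[30.16, 21.588, 16.762, 4.96025, -4.947]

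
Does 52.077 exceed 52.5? No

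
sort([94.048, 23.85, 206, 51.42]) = [23.85, 51.42, 94.048, 206]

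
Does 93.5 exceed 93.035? Yes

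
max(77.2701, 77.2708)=77.2708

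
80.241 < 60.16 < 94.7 False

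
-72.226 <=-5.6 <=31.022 True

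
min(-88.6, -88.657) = -88.657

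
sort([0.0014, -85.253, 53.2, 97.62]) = [-85.253, 0.0014, 53.2, 97.62]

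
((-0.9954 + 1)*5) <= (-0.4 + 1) True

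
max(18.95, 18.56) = 18.95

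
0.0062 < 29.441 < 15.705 False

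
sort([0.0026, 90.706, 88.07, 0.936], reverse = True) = [90.706, 88.07, 0.936, 0.0026]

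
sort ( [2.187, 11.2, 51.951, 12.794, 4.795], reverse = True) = [51.951, 12.794, 11.2, 4.795, 2.187]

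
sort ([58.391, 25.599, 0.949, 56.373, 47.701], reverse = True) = [58.391, 56.373, 47.701, 25.599, 0.949]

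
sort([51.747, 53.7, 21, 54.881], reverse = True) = [54.881, 53.7, 51.747, 21]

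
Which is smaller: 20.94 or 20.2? 20.2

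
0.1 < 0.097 False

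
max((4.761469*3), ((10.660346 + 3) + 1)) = 14.660346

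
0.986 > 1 False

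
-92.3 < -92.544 False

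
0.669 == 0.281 False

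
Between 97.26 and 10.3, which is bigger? 97.26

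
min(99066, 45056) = 45056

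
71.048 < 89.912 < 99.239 True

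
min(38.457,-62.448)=-62.448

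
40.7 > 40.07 True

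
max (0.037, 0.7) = 0.7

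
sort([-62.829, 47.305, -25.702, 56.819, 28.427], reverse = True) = [56.819, 47.305, 28.427, -25.702, -62.829]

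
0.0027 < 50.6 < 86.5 True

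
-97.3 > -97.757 True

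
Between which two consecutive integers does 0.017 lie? 0 and 1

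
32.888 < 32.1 False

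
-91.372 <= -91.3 True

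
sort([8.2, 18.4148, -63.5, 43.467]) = [-63.5, 8.2, 18.4148, 43.467]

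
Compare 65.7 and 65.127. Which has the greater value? 65.7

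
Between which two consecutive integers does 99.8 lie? 99 and 100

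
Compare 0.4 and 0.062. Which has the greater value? 0.4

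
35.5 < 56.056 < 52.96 False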